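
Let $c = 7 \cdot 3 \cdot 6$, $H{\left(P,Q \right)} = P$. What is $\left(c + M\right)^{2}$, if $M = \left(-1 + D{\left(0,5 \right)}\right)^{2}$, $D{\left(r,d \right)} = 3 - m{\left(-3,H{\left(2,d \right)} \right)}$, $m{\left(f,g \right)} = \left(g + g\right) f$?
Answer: $103684$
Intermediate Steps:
$m{\left(f,g \right)} = 2 f g$ ($m{\left(f,g \right)} = 2 g f = 2 f g$)
$D{\left(r,d \right)} = 15$ ($D{\left(r,d \right)} = 3 - 2 \left(-3\right) 2 = 3 - -12 = 3 + 12 = 15$)
$c = 126$ ($c = 21 \cdot 6 = 126$)
$M = 196$ ($M = \left(-1 + 15\right)^{2} = 14^{2} = 196$)
$\left(c + M\right)^{2} = \left(126 + 196\right)^{2} = 322^{2} = 103684$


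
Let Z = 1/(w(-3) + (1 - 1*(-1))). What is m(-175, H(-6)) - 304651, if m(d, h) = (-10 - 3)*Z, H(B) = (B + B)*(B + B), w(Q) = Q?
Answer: -304638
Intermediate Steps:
H(B) = 4*B² (H(B) = (2*B)*(2*B) = 4*B²)
Z = -1 (Z = 1/(-3 + (1 - 1*(-1))) = 1/(-3 + (1 + 1)) = 1/(-3 + 2) = 1/(-1) = -1)
m(d, h) = 13 (m(d, h) = (-10 - 3)*(-1) = -13*(-1) = 13)
m(-175, H(-6)) - 304651 = 13 - 304651 = -304638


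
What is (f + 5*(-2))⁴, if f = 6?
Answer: 256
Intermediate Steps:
(f + 5*(-2))⁴ = (6 + 5*(-2))⁴ = (6 - 10)⁴ = (-4)⁴ = 256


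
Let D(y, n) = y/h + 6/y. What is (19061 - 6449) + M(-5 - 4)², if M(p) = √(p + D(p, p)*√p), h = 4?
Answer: 12603 - 35*I/4 ≈ 12603.0 - 8.75*I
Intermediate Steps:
D(y, n) = 6/y + y/4 (D(y, n) = y/4 + 6/y = 6/y + y/4)
M(p) = √(p + √p*(6/p + p/4)) (M(p) = √(p + (6/p + p/4)*√p) = √(p + √p*(6/p + p/4)))
(19061 - 6449) + M(-5 - 4)² = (19061 - 6449) + (√((-5 - 4)^(3/2) + 4*(-5 - 4) + 24/√(-5 - 4))/2)² = 12612 + (√((-9)^(3/2) + 4*(-9) + 24/√(-9))/2)² = 12612 + (√(-27*I - 36 + 24*(-I/3))/2)² = 12612 + (√(-27*I - 36 - 8*I)/2)² = 12612 + (√(-36 - 35*I)/2)² = 12612 + (-9 - 35*I/4) = 12603 - 35*I/4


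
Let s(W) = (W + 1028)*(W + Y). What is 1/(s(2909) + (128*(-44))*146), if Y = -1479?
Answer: 1/4807638 ≈ 2.0800e-7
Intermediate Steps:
s(W) = (-1479 + W)*(1028 + W) (s(W) = (W + 1028)*(W - 1479) = (1028 + W)*(-1479 + W) = (-1479 + W)*(1028 + W))
1/(s(2909) + (128*(-44))*146) = 1/((-1520412 + 2909² - 451*2909) + (128*(-44))*146) = 1/((-1520412 + 8462281 - 1311959) - 5632*146) = 1/(5629910 - 822272) = 1/4807638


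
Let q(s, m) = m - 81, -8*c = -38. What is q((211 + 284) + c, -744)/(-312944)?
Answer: 825/312944 ≈ 0.0026363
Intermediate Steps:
c = 19/4 (c = -⅛*(-38) = 19/4 ≈ 4.7500)
q(s, m) = -81 + m
q((211 + 284) + c, -744)/(-312944) = (-81 - 744)/(-312944) = -825*(-1/312944) = 825/312944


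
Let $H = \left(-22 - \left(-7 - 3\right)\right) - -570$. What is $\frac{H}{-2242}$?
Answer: $- \frac{279}{1121} \approx -0.24888$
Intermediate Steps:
$H = 558$ ($H = \left(-22 - \left(-7 - 3\right)\right) + 570 = \left(-22 - -10\right) + 570 = \left(-22 + 10\right) + 570 = -12 + 570 = 558$)
$\frac{H}{-2242} = \frac{558}{-2242} = 558 \left(- \frac{1}{2242}\right) = - \frac{279}{1121}$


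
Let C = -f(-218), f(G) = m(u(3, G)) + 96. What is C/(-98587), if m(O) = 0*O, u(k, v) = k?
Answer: 96/98587 ≈ 0.00097376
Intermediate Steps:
m(O) = 0
f(G) = 96 (f(G) = 0 + 96 = 96)
C = -96 (C = -1*96 = -96)
C/(-98587) = -96/(-98587) = -96*(-1/98587) = 96/98587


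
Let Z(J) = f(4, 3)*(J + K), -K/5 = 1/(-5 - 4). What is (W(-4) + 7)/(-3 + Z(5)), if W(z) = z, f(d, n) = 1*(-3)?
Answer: -9/59 ≈ -0.15254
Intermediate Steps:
f(d, n) = -3
K = 5/9 (K = -5/(-5 - 4) = -5/(-9) = -5*(-⅑) = 5/9 ≈ 0.55556)
Z(J) = -5/3 - 3*J (Z(J) = -3*(J + 5/9) = -3*(5/9 + J) = -5/3 - 3*J)
(W(-4) + 7)/(-3 + Z(5)) = (-4 + 7)/(-3 + (-5/3 - 3*5)) = 3/(-3 + (-5/3 - 15)) = 3/(-3 - 50/3) = 3/(-59/3) = -3/59*3 = -9/59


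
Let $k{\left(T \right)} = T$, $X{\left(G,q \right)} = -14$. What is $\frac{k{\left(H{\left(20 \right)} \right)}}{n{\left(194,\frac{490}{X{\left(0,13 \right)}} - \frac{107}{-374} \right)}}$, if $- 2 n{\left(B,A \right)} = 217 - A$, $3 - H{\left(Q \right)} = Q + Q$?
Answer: $\frac{27676}{94141} \approx 0.29398$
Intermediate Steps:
$H{\left(Q \right)} = 3 - 2 Q$ ($H{\left(Q \right)} = 3 - \left(Q + Q\right) = 3 - 2 Q$)
$n{\left(B,A \right)} = - \frac{217}{2} + \frac{A}{2}$ ($n{\left(B,A \right)} = - \frac{217 - A}{2} = - \frac{217}{2} + \frac{A}{2}$)
$\frac{k{\left(H{\left(20 \right)} \right)}}{n{\left(194,\frac{490}{X{\left(0,13 \right)}} - \frac{107}{-374} \right)}} = \frac{3 - 40}{- \frac{217}{2} + \frac{\frac{490}{-14} - \frac{107}{-374}}{2}} = \frac{3 - 40}{- \frac{217}{2} + \frac{490 \left(- \frac{1}{14}\right) - - \frac{107}{374}}{2}} = - \frac{37}{- \frac{217}{2} + \frac{-35 + \frac{107}{374}}{2}} = - \frac{37}{- \frac{217}{2} + \frac{1}{2} \left(- \frac{12983}{374}\right)} = - \frac{37}{- \frac{217}{2} - \frac{12983}{748}} = - \frac{37}{- \frac{94141}{748}} = \left(-37\right) \left(- \frac{748}{94141}\right) = \frac{27676}{94141}$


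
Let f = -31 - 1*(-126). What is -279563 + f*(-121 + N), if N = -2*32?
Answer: -297138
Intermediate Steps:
f = 95 (f = -31 + 126 = 95)
N = -64
-279563 + f*(-121 + N) = -279563 + 95*(-121 - 64) = -279563 + 95*(-185) = -279563 - 17575 = -297138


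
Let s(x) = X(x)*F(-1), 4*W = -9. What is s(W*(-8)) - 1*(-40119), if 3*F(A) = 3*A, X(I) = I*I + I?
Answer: 39777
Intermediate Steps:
W = -9/4 (W = (¼)*(-9) = -9/4 ≈ -2.2500)
X(I) = I + I² (X(I) = I² + I = I + I²)
F(A) = A (F(A) = (3*A)/3 = A)
s(x) = -x*(1 + x) (s(x) = (x*(1 + x))*(-1) = -x*(1 + x))
s(W*(-8)) - 1*(-40119) = -(-9/4*(-8))*(1 - 9/4*(-8)) - 1*(-40119) = -1*18*(1 + 18) + 40119 = -1*18*19 + 40119 = -342 + 40119 = 39777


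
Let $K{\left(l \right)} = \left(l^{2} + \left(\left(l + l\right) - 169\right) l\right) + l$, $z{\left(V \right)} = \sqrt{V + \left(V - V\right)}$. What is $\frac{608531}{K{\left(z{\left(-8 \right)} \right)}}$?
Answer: $- \frac{608531}{9432} + \frac{4259717 i \sqrt{2}}{4716} \approx -64.518 + 1277.4 i$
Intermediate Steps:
$z{\left(V \right)} = \sqrt{V}$ ($z{\left(V \right)} = \sqrt{V + 0} = \sqrt{V}$)
$K{\left(l \right)} = l + l^{2} + l \left(-169 + 2 l\right)$ ($K{\left(l \right)} = \left(l^{2} + \left(2 l - 169\right) l\right) + l = \left(l^{2} + \left(-169 + 2 l\right) l\right) + l = \left(l^{2} + l \left(-169 + 2 l\right)\right) + l = l + l^{2} + l \left(-169 + 2 l\right)$)
$\frac{608531}{K{\left(z{\left(-8 \right)} \right)}} = \frac{608531}{3 \sqrt{-8} \left(-56 + \sqrt{-8}\right)} = \frac{608531}{3 \cdot 2 i \sqrt{2} \left(-56 + 2 i \sqrt{2}\right)} = \frac{608531}{6 i \sqrt{2} \left(-56 + 2 i \sqrt{2}\right)} = 608531 \left(- \frac{i \sqrt{2}}{12 \left(-56 + 2 i \sqrt{2}\right)}\right) = - \frac{608531 i \sqrt{2}}{12 \left(-56 + 2 i \sqrt{2}\right)}$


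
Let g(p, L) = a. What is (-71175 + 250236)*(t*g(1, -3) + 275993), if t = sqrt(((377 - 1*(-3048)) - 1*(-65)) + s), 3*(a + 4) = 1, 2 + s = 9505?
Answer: 49419582573 - 656557*sqrt(12993) ≈ 4.9345e+10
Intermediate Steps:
s = 9503 (s = -2 + 9505 = 9503)
a = -11/3 (a = -4 + (1/3)*1 = -4 + 1/3 = -11/3 ≈ -3.6667)
g(p, L) = -11/3
t = sqrt(12993) (t = sqrt(((377 - 1*(-3048)) - 1*(-65)) + 9503) = sqrt(((377 + 3048) + 65) + 9503) = sqrt((3425 + 65) + 9503) = sqrt(3490 + 9503) = sqrt(12993) ≈ 113.99)
(-71175 + 250236)*(t*g(1, -3) + 275993) = (-71175 + 250236)*(sqrt(12993)*(-11/3) + 275993) = 179061*(-11*sqrt(12993)/3 + 275993) = 179061*(275993 - 11*sqrt(12993)/3) = 49419582573 - 656557*sqrt(12993)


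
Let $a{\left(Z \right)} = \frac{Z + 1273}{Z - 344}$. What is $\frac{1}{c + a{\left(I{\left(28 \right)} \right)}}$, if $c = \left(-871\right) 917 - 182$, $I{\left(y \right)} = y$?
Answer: $- \frac{316}{252450225} \approx -1.2517 \cdot 10^{-6}$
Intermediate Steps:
$a{\left(Z \right)} = \frac{1273 + Z}{-344 + Z}$
$c = -798889$ ($c = -798707 - 182 = -798889$)
$\frac{1}{c + a{\left(I{\left(28 \right)} \right)}} = \frac{1}{-798889 + \frac{1273 + 28}{-344 + 28}} = \frac{1}{-798889 + \frac{1}{-316} \cdot 1301} = \frac{1}{-798889 - \frac{1301}{316}} = \frac{1}{- \frac{252450225}{316}} = - \frac{316}{252450225}$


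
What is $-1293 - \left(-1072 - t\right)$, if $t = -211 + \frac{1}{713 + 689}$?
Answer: $- \frac{605663}{1402} \approx -432.0$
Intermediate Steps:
$t = - \frac{295821}{1402}$ ($t = -211 + \frac{1}{1402} = - \frac{295821}{1402} \approx -211.0$)
$-1293 - \left(-1072 - t\right) = -1293 - \left(-1072 - - \frac{295821}{1402}\right) = -1293 - \left(-1072 + \frac{295821}{1402}\right) = -1293 - - \frac{1207123}{1402} = -1293 + \frac{1207123}{1402} = - \frac{605663}{1402}$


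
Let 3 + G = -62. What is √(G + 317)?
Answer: 6*√7 ≈ 15.875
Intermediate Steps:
G = -65 (G = -3 - 62 = -65)
√(G + 317) = √(-65 + 317) = √252 = 6*√7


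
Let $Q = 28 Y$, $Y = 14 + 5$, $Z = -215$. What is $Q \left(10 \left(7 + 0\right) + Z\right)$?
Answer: $-77140$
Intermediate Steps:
$Y = 19$
$Q = 532$ ($Q = 28 \cdot 19 = 532$)
$Q \left(10 \left(7 + 0\right) + Z\right) = 532 \left(10 \left(7 + 0\right) - 215\right) = 532 \left(10 \cdot 7 - 215\right) = 532 \left(70 - 215\right) = 532 \left(-145\right) = -77140$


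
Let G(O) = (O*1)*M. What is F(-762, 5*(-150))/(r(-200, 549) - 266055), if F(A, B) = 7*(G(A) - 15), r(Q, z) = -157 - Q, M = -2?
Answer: -10563/266012 ≈ -0.039709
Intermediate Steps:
G(O) = -2*O (G(O) = (O*1)*(-2) = O*(-2) = -2*O)
F(A, B) = -105 - 14*A (F(A, B) = 7*(-2*A - 15) = 7*(-15 - 2*A) = -105 - 14*A)
F(-762, 5*(-150))/(r(-200, 549) - 266055) = (-105 - 14*(-762))/((-157 - 1*(-200)) - 266055) = (-105 + 10668)/((-157 + 200) - 266055) = 10563/(43 - 266055) = 10563/(-266012) = 10563*(-1/266012) = -10563/266012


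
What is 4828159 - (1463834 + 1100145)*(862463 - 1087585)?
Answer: 577212908597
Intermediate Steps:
4828159 - (1463834 + 1100145)*(862463 - 1087585) = 4828159 - 2563979*(-225122) = 4828159 - 1*(-577208080438) = 4828159 + 577208080438 = 577212908597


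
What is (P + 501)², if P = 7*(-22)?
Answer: 120409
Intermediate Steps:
P = -154
(P + 501)² = (-154 + 501)² = 347² = 120409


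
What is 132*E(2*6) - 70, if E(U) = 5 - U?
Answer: -994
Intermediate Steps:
132*E(2*6) - 70 = 132*(5 - 2*6) - 70 = 132*(5 - 1*12) - 70 = 132*(5 - 12) - 70 = 132*(-7) - 70 = -924 - 70 = -994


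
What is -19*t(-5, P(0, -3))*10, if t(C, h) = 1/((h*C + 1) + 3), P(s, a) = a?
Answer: -10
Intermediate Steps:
t(C, h) = 1/(4 + C*h) (t(C, h) = 1/((C*h + 1) + 3) = 1/((1 + C*h) + 3) = 1/(4 + C*h))
-19*t(-5, P(0, -3))*10 = -19/(4 - 5*(-3))*10 = -19/(4 + 15)*10 = -19/19*10 = -19*1/19*10 = -1*10 = -10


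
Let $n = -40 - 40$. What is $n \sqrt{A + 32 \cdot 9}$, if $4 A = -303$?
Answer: $- 40 \sqrt{849} \approx -1165.5$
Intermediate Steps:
$A = - \frac{303}{4}$ ($A = \frac{1}{4} \left(-303\right) = - \frac{303}{4} \approx -75.75$)
$n = -80$ ($n = -40 - 40 = -80$)
$n \sqrt{A + 32 \cdot 9} = - 80 \sqrt{- \frac{303}{4} + 32 \cdot 9} = - 80 \sqrt{- \frac{303}{4} + 288} = - 80 \sqrt{\frac{849}{4}} = - 80 \frac{\sqrt{849}}{2} = - 40 \sqrt{849}$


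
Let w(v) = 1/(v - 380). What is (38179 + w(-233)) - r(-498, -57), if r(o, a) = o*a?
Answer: 6003108/613 ≈ 9793.0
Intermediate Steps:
r(o, a) = a*o
w(v) = 1/(-380 + v)
(38179 + w(-233)) - r(-498, -57) = (38179 + 1/(-380 - 233)) - (-57)*(-498) = (38179 + 1/(-613)) - 1*28386 = (38179 - 1/613) - 28386 = 23403726/613 - 28386 = 6003108/613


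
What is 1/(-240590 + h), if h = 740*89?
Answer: -1/174730 ≈ -5.7231e-6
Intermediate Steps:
h = 65860
1/(-240590 + h) = 1/(-240590 + 65860) = 1/(-174730) = -1/174730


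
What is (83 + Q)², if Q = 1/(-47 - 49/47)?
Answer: 35106392689/5098564 ≈ 6885.5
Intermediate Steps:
Q = -47/2258 (Q = 1/(-47 - 49*1/47) = 1/(-47 - 49/47) = 1/(-2258/47) = -47/2258 ≈ -0.020815)
(83 + Q)² = (83 - 47/2258)² = (187367/2258)² = 35106392689/5098564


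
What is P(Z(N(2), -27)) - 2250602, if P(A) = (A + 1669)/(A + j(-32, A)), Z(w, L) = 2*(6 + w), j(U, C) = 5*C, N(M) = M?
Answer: -216056107/96 ≈ -2.2506e+6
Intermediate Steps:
Z(w, L) = 12 + 2*w
P(A) = (1669 + A)/(6*A) (P(A) = (A + 1669)/(A + 5*A) = (1669 + A)/((6*A)) = (1669 + A)*(1/(6*A)) = (1669 + A)/(6*A))
P(Z(N(2), -27)) - 2250602 = (1669 + (12 + 2*2))/(6*(12 + 2*2)) - 2250602 = (1669 + (12 + 4))/(6*(12 + 4)) - 2250602 = (1/6)*(1669 + 16)/16 - 2250602 = (1/6)*(1/16)*1685 - 2250602 = 1685/96 - 2250602 = -216056107/96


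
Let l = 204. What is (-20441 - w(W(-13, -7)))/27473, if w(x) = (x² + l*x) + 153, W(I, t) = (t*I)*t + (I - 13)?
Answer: -324911/27473 ≈ -11.827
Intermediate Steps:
W(I, t) = -13 + I + I*t² (W(I, t) = (I*t)*t + (-13 + I) = I*t² + (-13 + I) = -13 + I + I*t²)
w(x) = 153 + x² + 204*x (w(x) = (x² + 204*x) + 153 = 153 + x² + 204*x)
(-20441 - w(W(-13, -7)))/27473 = (-20441 - (153 + (-13 - 13 - 13*(-7)²)² + 204*(-13 - 13 - 13*(-7)²)))/27473 = (-20441 - (153 + (-13 - 13 - 13*49)² + 204*(-13 - 13 - 13*49)))*(1/27473) = (-20441 - (153 + (-13 - 13 - 637)² + 204*(-13 - 13 - 637)))*(1/27473) = (-20441 - (153 + (-663)² + 204*(-663)))*(1/27473) = (-20441 - (153 + 439569 - 135252))*(1/27473) = (-20441 - 1*304470)*(1/27473) = (-20441 - 304470)*(1/27473) = -324911*1/27473 = -324911/27473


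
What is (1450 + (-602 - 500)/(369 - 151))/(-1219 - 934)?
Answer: -157499/234677 ≈ -0.67113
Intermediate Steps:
(1450 + (-602 - 500)/(369 - 151))/(-1219 - 934) = (1450 - 1102/218)/(-2153) = (1450 - 1102*1/218)*(-1/2153) = (1450 - 551/109)*(-1/2153) = (157499/109)*(-1/2153) = -157499/234677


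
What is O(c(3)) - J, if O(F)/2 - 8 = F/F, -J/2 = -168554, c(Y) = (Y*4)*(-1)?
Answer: -337090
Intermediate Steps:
c(Y) = -4*Y (c(Y) = (4*Y)*(-1) = -4*Y)
J = 337108 (J = -2*(-168554) = 337108)
O(F) = 18 (O(F) = 16 + 2*(F/F) = 16 + 2*1 = 16 + 2 = 18)
O(c(3)) - J = 18 - 1*337108 = 18 - 337108 = -337090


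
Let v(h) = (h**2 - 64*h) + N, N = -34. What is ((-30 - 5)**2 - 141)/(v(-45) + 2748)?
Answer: 1084/7619 ≈ 0.14228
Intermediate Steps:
v(h) = -34 + h**2 - 64*h (v(h) = (h**2 - 64*h) - 34 = -34 + h**2 - 64*h)
((-30 - 5)**2 - 141)/(v(-45) + 2748) = ((-30 - 5)**2 - 141)/((-34 + (-45)**2 - 64*(-45)) + 2748) = ((-35)**2 - 141)/((-34 + 2025 + 2880) + 2748) = (1225 - 141)/(4871 + 2748) = 1084/7619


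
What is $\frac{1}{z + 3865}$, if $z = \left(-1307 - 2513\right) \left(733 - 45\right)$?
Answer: $- \frac{1}{2624295} \approx -3.8105 \cdot 10^{-7}$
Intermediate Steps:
$z = -2628160$ ($z = \left(-3820\right) 688 = -2628160$)
$\frac{1}{z + 3865} = \frac{1}{-2628160 + 3865} = \frac{1}{-2624295} = - \frac{1}{2624295}$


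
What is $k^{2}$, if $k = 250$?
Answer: $62500$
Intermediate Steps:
$k^{2} = 250^{2} = 62500$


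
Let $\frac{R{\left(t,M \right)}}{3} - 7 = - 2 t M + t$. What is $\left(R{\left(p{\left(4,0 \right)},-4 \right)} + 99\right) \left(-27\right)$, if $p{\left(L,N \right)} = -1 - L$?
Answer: $405$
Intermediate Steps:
$R{\left(t,M \right)} = 21 + 3 t - 6 M t$ ($R{\left(t,M \right)} = 21 + 3 \left(- 2 t M + t\right) = 21 + 3 \left(- 2 M t + t\right) = 21 + 3 \left(t - 2 M t\right) = 21 - \left(- 3 t + 6 M t\right) = 21 + 3 t - 6 M t$)
$\left(R{\left(p{\left(4,0 \right)},-4 \right)} + 99\right) \left(-27\right) = \left(\left(21 + 3 \left(-1 - 4\right) - - 24 \left(-1 - 4\right)\right) + 99\right) \left(-27\right) = \left(\left(21 + 3 \left(-5\right) - \left(-24\right) \left(-5\right)\right) + 99\right) \left(-27\right) = \left(\left(21 - 15 - 120\right) + 99\right) \left(-27\right) = \left(-114 + 99\right) \left(-27\right) = \left(-15\right) \left(-27\right) = 405$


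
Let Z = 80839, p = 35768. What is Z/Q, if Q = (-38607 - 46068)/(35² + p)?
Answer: -996825709/28225 ≈ -35317.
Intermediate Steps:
Q = -28225/12331 (Q = (-38607 - 46068)/(35² + 35768) = -84675/(1225 + 35768) = -84675/36993 = -84675*1/36993 = -28225/12331 ≈ -2.2889)
Z/Q = 80839/(-28225/12331) = 80839*(-12331/28225) = -996825709/28225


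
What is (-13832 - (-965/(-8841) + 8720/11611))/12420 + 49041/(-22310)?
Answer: -409585022875313/123669995713740 ≈ -3.3119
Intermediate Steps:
(-13832 - (-965/(-8841) + 8720/11611))/12420 + 49041/(-22310) = (-13832 - (-965*(-1/8841) + 8720*(1/11611)))*(1/12420) + 49041*(-1/22310) = (-13832 - (965/8841 + 8720/11611))*(1/12420) - 49041/22310 = (-13832 - 1*88298135/102652851)*(1/12420) - 49041/22310 = (-13832 - 88298135/102652851)*(1/12420) - 49041/22310 = -1419982533167/102652851*1/12420 - 49041/22310 = -1419982533167/1274948409420 - 49041/22310 = -409585022875313/123669995713740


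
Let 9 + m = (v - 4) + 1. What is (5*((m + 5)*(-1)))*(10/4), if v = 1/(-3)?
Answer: 275/3 ≈ 91.667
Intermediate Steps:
v = -1/3 ≈ -0.33333
m = -37/3 (m = -9 + ((-1/3 - 4) + 1) = -9 + (-13/3 + 1) = -9 - 10/3 = -37/3 ≈ -12.333)
(5*((m + 5)*(-1)))*(10/4) = (5*((-37/3 + 5)*(-1)))*(10/4) = (5*(-22/3*(-1)))*(10*(1/4)) = (5*(22/3))*(5/2) = (110/3)*(5/2) = 275/3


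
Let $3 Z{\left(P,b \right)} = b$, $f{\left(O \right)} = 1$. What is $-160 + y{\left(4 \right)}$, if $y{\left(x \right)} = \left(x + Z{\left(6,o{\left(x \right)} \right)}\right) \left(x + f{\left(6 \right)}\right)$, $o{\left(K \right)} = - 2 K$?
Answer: $- \frac{460}{3} \approx -153.33$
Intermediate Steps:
$Z{\left(P,b \right)} = \frac{b}{3}$
$y{\left(x \right)} = \frac{x \left(1 + x\right)}{3}$ ($y{\left(x \right)} = \left(x + \frac{\left(-2\right) x}{3}\right) \left(x + 1\right) = \left(x - \frac{2 x}{3}\right) \left(1 + x\right) = \frac{x}{3} \left(1 + x\right) = \frac{x \left(1 + x\right)}{3}$)
$-160 + y{\left(4 \right)} = -160 + \frac{1}{3} \cdot 4 \left(1 + 4\right) = -160 + \frac{1}{3} \cdot 4 \cdot 5 = -160 + \frac{20}{3} = - \frac{460}{3}$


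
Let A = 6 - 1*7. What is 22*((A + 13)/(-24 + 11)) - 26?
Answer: -602/13 ≈ -46.308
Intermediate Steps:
A = -1 (A = 6 - 7 = -1)
22*((A + 13)/(-24 + 11)) - 26 = 22*((-1 + 13)/(-24 + 11)) - 26 = 22*(12/(-13)) - 26 = 22*(12*(-1/13)) - 26 = 22*(-12/13) - 26 = -264/13 - 26 = -602/13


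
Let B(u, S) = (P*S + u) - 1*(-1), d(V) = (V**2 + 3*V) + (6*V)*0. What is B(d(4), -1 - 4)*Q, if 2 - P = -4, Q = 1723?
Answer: -1723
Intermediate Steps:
P = 6 (P = 2 - 1*(-4) = 2 + 4 = 6)
d(V) = V**2 + 3*V (d(V) = (V**2 + 3*V) + 0 = V**2 + 3*V)
B(u, S) = 1 + u + 6*S (B(u, S) = (6*S + u) - 1*(-1) = (u + 6*S) + 1 = 1 + u + 6*S)
B(d(4), -1 - 4)*Q = (1 + 4*(3 + 4) + 6*(-1 - 4))*1723 = (1 + 4*7 + 6*(-5))*1723 = (1 + 28 - 30)*1723 = -1*1723 = -1723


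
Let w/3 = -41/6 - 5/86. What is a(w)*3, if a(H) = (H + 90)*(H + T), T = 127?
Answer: 40887396/1849 ≈ 22113.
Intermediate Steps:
w = -889/43 (w = 3*(-41/6 - 5/86) = 3*(-889/129) = -889/43 ≈ -20.674)
a(H) = (90 + H)*(127 + H) (a(H) = (H + 90)*(H + 127) = (90 + H)*(127 + H))
a(w)*3 = (11430 + (-889/43)² + 217*(-889/43))*3 = (11430 + 790321/1849 - 192913/43)*3 = (13629132/1849)*3 = 40887396/1849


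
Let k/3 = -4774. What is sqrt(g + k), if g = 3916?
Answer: 11*I*sqrt(86) ≈ 102.01*I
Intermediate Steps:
k = -14322 (k = 3*(-4774) = -14322)
sqrt(g + k) = sqrt(3916 - 14322) = sqrt(-10406) = 11*I*sqrt(86)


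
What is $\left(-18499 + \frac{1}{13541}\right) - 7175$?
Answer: $- \frac{347651633}{13541} \approx -25674.0$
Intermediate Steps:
$\left(-18499 + \frac{1}{13541}\right) - 7175 = - \frac{250494958}{13541} - 7175 = - \frac{347651633}{13541}$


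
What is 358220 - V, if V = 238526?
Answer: 119694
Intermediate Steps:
358220 - V = 358220 - 1*238526 = 358220 - 238526 = 119694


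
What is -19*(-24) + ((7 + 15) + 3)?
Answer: 481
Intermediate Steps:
-19*(-24) + ((7 + 15) + 3) = 456 + (22 + 3) = 456 + 25 = 481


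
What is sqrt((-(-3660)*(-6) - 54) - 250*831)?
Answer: 2*I*sqrt(57441) ≈ 479.34*I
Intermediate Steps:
sqrt((-(-3660)*(-6) - 54) - 250*831) = sqrt((-183*120 - 54) - 207750) = sqrt((-21960 - 54) - 207750) = sqrt(-22014 - 207750) = sqrt(-229764) = 2*I*sqrt(57441)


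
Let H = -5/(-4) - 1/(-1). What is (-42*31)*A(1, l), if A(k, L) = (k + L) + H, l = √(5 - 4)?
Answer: -11067/2 ≈ -5533.5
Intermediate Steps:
H = 9/4 (H = -5*(-¼) - 1*(-1) = 5/4 + 1 = 9/4 ≈ 2.2500)
l = 1 (l = √1 = 1)
A(k, L) = 9/4 + L + k (A(k, L) = (k + L) + 9/4 = (L + k) + 9/4 = 9/4 + L + k)
(-42*31)*A(1, l) = (-42*31)*(9/4 + 1 + 1) = -1302*17/4 = -11067/2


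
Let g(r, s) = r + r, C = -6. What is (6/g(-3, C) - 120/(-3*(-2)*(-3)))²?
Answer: 289/9 ≈ 32.111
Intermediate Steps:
g(r, s) = 2*r
(6/g(-3, C) - 120/(-3*(-2)*(-3)))² = (6/((2*(-3))) - 120/(-3*(-2)*(-3)))² = (6/(-6) - 120/(6*(-3)))² = (6*(-⅙) - 120/(-18))² = (-1 - 120*(-1/18))² = (-1 + 20/3)² = (17/3)² = 289/9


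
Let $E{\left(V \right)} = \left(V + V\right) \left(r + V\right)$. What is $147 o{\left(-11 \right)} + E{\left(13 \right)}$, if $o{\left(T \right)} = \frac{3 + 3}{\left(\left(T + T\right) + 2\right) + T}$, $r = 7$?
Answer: $\frac{15238}{31} \approx 491.55$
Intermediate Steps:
$E{\left(V \right)} = 2 V \left(7 + V\right)$ ($E{\left(V \right)} = \left(V + V\right) \left(7 + V\right) = 2 V \left(7 + V\right)$)
$o{\left(T \right)} = \frac{6}{2 + 3 T}$ ($o{\left(T \right)} = \frac{6}{\left(2 T + 2\right) + T} = \frac{6}{\left(2 + 2 T\right) + T} = \frac{6}{2 + 3 T}$)
$147 o{\left(-11 \right)} + E{\left(13 \right)} = 147 \frac{6}{2 + 3 \left(-11\right)} + 2 \cdot 13 \left(7 + 13\right) = 147 \frac{6}{2 - 33} + 2 \cdot 13 \cdot 20 = 147 \frac{6}{-31} + 520 = 147 \cdot 6 \left(- \frac{1}{31}\right) + 520 = 147 \left(- \frac{6}{31}\right) + 520 = - \frac{882}{31} + 520 = \frac{15238}{31}$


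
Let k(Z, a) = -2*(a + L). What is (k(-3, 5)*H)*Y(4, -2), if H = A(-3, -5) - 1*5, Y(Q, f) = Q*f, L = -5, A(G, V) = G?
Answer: 0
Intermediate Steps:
k(Z, a) = 10 - 2*a (k(Z, a) = -2*(a - 5) = -2*(-5 + a) = 10 - 2*a)
H = -8 (H = -3 - 1*5 = -3 - 5 = -8)
(k(-3, 5)*H)*Y(4, -2) = ((10 - 2*5)*(-8))*(4*(-2)) = ((10 - 10)*(-8))*(-8) = (0*(-8))*(-8) = 0*(-8) = 0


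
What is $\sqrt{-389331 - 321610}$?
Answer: $7 i \sqrt{14509} \approx 843.17 i$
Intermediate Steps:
$\sqrt{-389331 - 321610} = \sqrt{-710941} = 7 i \sqrt{14509}$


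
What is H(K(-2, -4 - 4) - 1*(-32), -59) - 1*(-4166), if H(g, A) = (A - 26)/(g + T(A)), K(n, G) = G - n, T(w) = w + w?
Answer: 383357/92 ≈ 4166.9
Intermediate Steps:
T(w) = 2*w
H(g, A) = (-26 + A)/(g + 2*A) (H(g, A) = (A - 26)/(g + 2*A) = (-26 + A)/(g + 2*A))
H(K(-2, -4 - 4) - 1*(-32), -59) - 1*(-4166) = (-26 - 59)/((((-4 - 4) - 1*(-2)) - 1*(-32)) + 2*(-59)) - 1*(-4166) = -85/(((-8 + 2) + 32) - 118) + 4166 = -85/((-6 + 32) - 118) + 4166 = -85/(26 - 118) + 4166 = -85/(-92) + 4166 = -1/92*(-85) + 4166 = 85/92 + 4166 = 383357/92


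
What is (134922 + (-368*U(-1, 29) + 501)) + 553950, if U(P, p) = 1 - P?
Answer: 688637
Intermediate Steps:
(134922 + (-368*U(-1, 29) + 501)) + 553950 = (134922 + (-368*(1 - 1*(-1)) + 501)) + 553950 = (134922 + (-368*(1 + 1) + 501)) + 553950 = (134922 + (-368*2 + 501)) + 553950 = (134922 + (-736 + 501)) + 553950 = (134922 - 235) + 553950 = 134687 + 553950 = 688637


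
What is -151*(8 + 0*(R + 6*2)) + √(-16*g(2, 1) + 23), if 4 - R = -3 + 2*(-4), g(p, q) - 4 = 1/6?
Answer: -1208 + I*√393/3 ≈ -1208.0 + 6.6081*I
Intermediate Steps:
g(p, q) = 25/6 (g(p, q) = 4 + 1/6 = 4 + ⅙ = 25/6)
R = 15 (R = 4 - (-3 + 2*(-4)) = 4 - (-3 - 8) = 4 - 1*(-11) = 4 + 11 = 15)
-151*(8 + 0*(R + 6*2)) + √(-16*g(2, 1) + 23) = -151*(8 + 0*(15 + 6*2)) + √(-16*25/6 + 23) = -151*(8 + 0*(15 + 12)) + √(-200/3 + 23) = -151*(8 + 0*27) + √(-131/3) = -151*(8 + 0) + I*√393/3 = -151*8 + I*√393/3 = -1208 + I*√393/3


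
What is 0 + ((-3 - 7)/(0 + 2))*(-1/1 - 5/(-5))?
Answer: 0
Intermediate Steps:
0 + ((-3 - 7)/(0 + 2))*(-1/1 - 5/(-5)) = 0 + (-10/2)*(-1*1 - 5*(-1/5)) = 0 + (-10*1/2)*(-1 + 1) = 0 - 5*0 = 0 + 0 = 0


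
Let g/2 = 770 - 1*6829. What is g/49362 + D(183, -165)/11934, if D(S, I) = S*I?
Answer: -10093221/3636334 ≈ -2.7757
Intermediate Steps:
D(S, I) = I*S
g = -12118 (g = 2*(770 - 1*6829) = 2*(770 - 6829) = 2*(-6059) = -12118)
g/49362 + D(183, -165)/11934 = -12118/49362 - 165*183/11934 = -12118*1/49362 - 30195*1/11934 = -6059/24681 - 3355/1326 = -10093221/3636334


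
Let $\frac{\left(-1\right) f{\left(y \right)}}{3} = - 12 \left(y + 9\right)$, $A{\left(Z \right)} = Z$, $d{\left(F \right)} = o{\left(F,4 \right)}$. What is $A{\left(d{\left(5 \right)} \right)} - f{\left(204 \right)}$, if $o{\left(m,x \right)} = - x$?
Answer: $-7672$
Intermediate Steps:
$d{\left(F \right)} = -4$ ($d{\left(F \right)} = \left(-1\right) 4 = -4$)
$f{\left(y \right)} = 324 + 36 y$ ($f{\left(y \right)} = - 3 \left(- 12 \left(y + 9\right)\right) = - 3 \left(- 12 \left(9 + y\right)\right) = - 3 \left(-108 - 12 y\right) = 324 + 36 y$)
$A{\left(d{\left(5 \right)} \right)} - f{\left(204 \right)} = -4 - \left(324 + 36 \cdot 204\right) = -4 - \left(324 + 7344\right) = -4 - 7668 = -7672$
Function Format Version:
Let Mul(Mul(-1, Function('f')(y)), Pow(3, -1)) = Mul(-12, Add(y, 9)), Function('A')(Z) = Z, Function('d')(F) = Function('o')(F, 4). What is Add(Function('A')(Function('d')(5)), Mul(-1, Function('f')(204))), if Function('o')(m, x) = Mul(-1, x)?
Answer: -7672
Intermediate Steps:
Function('d')(F) = -4 (Function('d')(F) = Mul(-1, 4) = -4)
Function('f')(y) = Add(324, Mul(36, y)) (Function('f')(y) = Mul(-3, Mul(-12, Add(y, 9))) = Mul(-3, Mul(-12, Add(9, y))) = Mul(-3, Add(-108, Mul(-12, y))) = Add(324, Mul(36, y)))
Add(Function('A')(Function('d')(5)), Mul(-1, Function('f')(204))) = Add(-4, Mul(-1, Add(324, Mul(36, 204)))) = Add(-4, Mul(-1, Add(324, 7344))) = Add(-4, Mul(-1, 7668)) = Add(-4, -7668) = -7672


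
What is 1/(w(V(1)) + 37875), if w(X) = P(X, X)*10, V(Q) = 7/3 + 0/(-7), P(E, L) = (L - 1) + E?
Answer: 3/113735 ≈ 2.6377e-5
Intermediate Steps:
P(E, L) = -1 + E + L (P(E, L) = (-1 + L) + E = -1 + E + L)
V(Q) = 7/3 (V(Q) = 7*(1/3) + 0*(-1/7) = 7/3 + 0 = 7/3)
w(X) = -10 + 20*X (w(X) = (-1 + X + X)*10 = (-1 + 2*X)*10 = -10 + 20*X)
1/(w(V(1)) + 37875) = 1/((-10 + 20*(7/3)) + 37875) = 1/((-10 + 140/3) + 37875) = 1/(110/3 + 37875) = 1/(113735/3) = 3/113735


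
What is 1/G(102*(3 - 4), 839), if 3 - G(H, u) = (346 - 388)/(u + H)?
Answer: 737/2253 ≈ 0.32712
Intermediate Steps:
G(H, u) = 3 + 42/(H + u) (G(H, u) = 3 - (346 - 388)/(u + H) = 3 - (-42)/(H + u) = 3 + 42/(H + u))
1/G(102*(3 - 4), 839) = 1/(3*(14 + 102*(3 - 4) + 839)/(102*(3 - 4) + 839)) = 1/(3*(14 + 102*(-1) + 839)/(102*(-1) + 839)) = 1/(3*(14 - 102 + 839)/(-102 + 839)) = 1/(3*751/737) = 1/(3*(1/737)*751) = 1/(2253/737) = 737/2253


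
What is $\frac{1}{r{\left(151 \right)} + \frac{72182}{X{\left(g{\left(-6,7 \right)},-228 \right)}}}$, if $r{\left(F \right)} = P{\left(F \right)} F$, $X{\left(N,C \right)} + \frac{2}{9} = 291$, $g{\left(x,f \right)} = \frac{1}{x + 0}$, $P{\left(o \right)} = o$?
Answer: $\frac{2617}{60319855} \approx 4.3385 \cdot 10^{-5}$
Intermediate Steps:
$g{\left(x,f \right)} = \frac{1}{x}$
$X{\left(N,C \right)} = \frac{2617}{9}$ ($X{\left(N,C \right)} = - \frac{2}{9} + 291 = \frac{2617}{9}$)
$r{\left(F \right)} = F^{2}$ ($r{\left(F \right)} = F F = F^{2}$)
$\frac{1}{r{\left(151 \right)} + \frac{72182}{X{\left(g{\left(-6,7 \right)},-228 \right)}}} = \frac{1}{151^{2} + \frac{72182}{\frac{2617}{9}}} = \frac{1}{22801 + 72182 \cdot \frac{9}{2617}} = \frac{1}{22801 + \frac{649638}{2617}} = \frac{1}{\frac{60319855}{2617}} = \frac{2617}{60319855}$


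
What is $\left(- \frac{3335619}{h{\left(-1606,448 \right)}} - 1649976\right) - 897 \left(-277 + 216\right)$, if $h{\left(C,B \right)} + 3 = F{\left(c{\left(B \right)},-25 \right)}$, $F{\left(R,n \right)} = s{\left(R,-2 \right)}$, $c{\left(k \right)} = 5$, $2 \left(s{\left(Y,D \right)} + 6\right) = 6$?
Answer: $- \frac{2078645}{2} \approx -1.0393 \cdot 10^{6}$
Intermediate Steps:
$s{\left(Y,D \right)} = -3$ ($s{\left(Y,D \right)} = -6 + \frac{1}{2} \cdot 6 = -6 + 3 = -3$)
$F{\left(R,n \right)} = -3$
$h{\left(C,B \right)} = -6$ ($h{\left(C,B \right)} = -3 - 3 = -6$)
$\left(- \frac{3335619}{h{\left(-1606,448 \right)}} - 1649976\right) - 897 \left(-277 + 216\right) = \left(- \frac{3335619}{-6} - 1649976\right) - 897 \left(-277 + 216\right) = \left(\left(-3335619\right) \left(- \frac{1}{6}\right) - 1649976\right) - -54717 = \left(\frac{1111873}{2} - 1649976\right) + 54717 = - \frac{2188079}{2} + 54717 = - \frac{2078645}{2}$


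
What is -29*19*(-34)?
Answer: 18734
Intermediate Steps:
-29*19*(-34) = -551*(-34) = 18734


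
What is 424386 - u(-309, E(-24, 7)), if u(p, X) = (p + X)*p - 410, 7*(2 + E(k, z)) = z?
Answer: 329006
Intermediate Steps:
E(k, z) = -2 + z/7
u(p, X) = -410 + p*(X + p) (u(p, X) = (X + p)*p - 410 = p*(X + p) - 410 = -410 + p*(X + p))
424386 - u(-309, E(-24, 7)) = 424386 - (-410 + (-309)**2 + (-2 + (1/7)*7)*(-309)) = 424386 - (-410 + 95481 + (-2 + 1)*(-309)) = 424386 - (-410 + 95481 - 1*(-309)) = 424386 - (-410 + 95481 + 309) = 424386 - 1*95380 = 424386 - 95380 = 329006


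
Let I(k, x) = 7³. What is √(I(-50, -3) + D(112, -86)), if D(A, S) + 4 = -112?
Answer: √227 ≈ 15.067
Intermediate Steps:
D(A, S) = -116 (D(A, S) = -4 - 112 = -116)
I(k, x) = 343
√(I(-50, -3) + D(112, -86)) = √(343 - 116) = √227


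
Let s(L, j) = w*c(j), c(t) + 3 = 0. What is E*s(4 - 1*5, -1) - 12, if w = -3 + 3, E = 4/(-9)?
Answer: -12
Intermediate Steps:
E = -4/9 (E = 4*(-⅑) = -4/9 ≈ -0.44444)
c(t) = -3 (c(t) = -3 + 0 = -3)
w = 0
s(L, j) = 0 (s(L, j) = 0*(-3) = 0)
E*s(4 - 1*5, -1) - 12 = -4/9*0 - 12 = 0 - 12 = -12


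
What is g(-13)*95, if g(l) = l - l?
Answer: 0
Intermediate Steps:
g(l) = 0
g(-13)*95 = 0*95 = 0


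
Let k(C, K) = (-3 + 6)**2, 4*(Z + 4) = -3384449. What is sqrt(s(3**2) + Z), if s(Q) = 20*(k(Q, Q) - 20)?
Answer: I*sqrt(3385345)/2 ≈ 919.96*I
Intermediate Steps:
Z = -3384465/4 (Z = -4 + (1/4)*(-3384449) = -4 - 3384449/4 = -3384465/4 ≈ -8.4612e+5)
k(C, K) = 9 (k(C, K) = 3**2 = 9)
s(Q) = -220 (s(Q) = 20*(9 - 20) = 20*(-11) = -220)
sqrt(s(3**2) + Z) = sqrt(-220 - 3384465/4) = sqrt(-3385345/4) = I*sqrt(3385345)/2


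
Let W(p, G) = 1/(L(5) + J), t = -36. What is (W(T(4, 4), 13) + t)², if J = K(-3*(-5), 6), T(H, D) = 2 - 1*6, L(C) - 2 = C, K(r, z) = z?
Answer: 218089/169 ≈ 1290.5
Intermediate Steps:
L(C) = 2 + C
T(H, D) = -4 (T(H, D) = 2 - 6 = -4)
J = 6
W(p, G) = 1/13 (W(p, G) = 1/((2 + 5) + 6) = 1/(7 + 6) = 1/13)
(W(T(4, 4), 13) + t)² = (1/13 - 36)² = (-467/13)² = 218089/169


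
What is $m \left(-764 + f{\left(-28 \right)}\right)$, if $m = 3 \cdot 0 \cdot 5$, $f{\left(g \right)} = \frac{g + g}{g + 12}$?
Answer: $0$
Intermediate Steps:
$f{\left(g \right)} = \frac{2 g}{12 + g}$
$m = 0$ ($m = 0 \cdot 5 = 0$)
$m \left(-764 + f{\left(-28 \right)}\right) = 0 \left(-764 + 2 \left(-28\right) \frac{1}{12 - 28}\right) = 0 \left(-764 + 2 \left(-28\right) \frac{1}{-16}\right) = 0 \left(-764 + 2 \left(-28\right) \left(- \frac{1}{16}\right)\right) = 0 \left(-764 + \frac{7}{2}\right) = 0 \left(- \frac{1521}{2}\right) = 0$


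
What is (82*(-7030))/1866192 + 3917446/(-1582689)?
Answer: -228418424627/82044487508 ≈ -2.7841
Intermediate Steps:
(82*(-7030))/1866192 + 3917446/(-1582689) = -576460*1/1866192 + 3917446*(-1/1582689) = -144115/466548 - 3917446/1582689 = -228418424627/82044487508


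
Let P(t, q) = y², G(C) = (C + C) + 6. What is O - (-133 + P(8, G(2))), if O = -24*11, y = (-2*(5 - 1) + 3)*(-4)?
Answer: -531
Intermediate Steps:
G(C) = 6 + 2*C (G(C) = 2*C + 6 = 6 + 2*C)
y = 20 (y = (-2*4 + 3)*(-4) = (-8 + 3)*(-4) = -5*(-4) = 20)
P(t, q) = 400 (P(t, q) = 20² = 400)
O = -264
O - (-133 + P(8, G(2))) = -264 - (-133 + 400) = -264 - 1*267 = -264 - 267 = -531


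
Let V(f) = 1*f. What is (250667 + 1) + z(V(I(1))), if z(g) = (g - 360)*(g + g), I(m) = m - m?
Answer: 250668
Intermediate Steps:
I(m) = 0
V(f) = f
z(g) = 2*g*(-360 + g) (z(g) = (-360 + g)*(2*g) = 2*g*(-360 + g))
(250667 + 1) + z(V(I(1))) = (250667 + 1) + 2*0*(-360 + 0) = 250668 + 2*0*(-360) = 250668 + 0 = 250668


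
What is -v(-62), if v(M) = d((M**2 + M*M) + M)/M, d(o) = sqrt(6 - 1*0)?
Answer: sqrt(6)/62 ≈ 0.039508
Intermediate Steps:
d(o) = sqrt(6) (d(o) = sqrt(6 + 0) = sqrt(6))
v(M) = sqrt(6)/M
-v(-62) = -sqrt(6)/(-62) = -sqrt(6)*(-1)/62 = -(-1)*sqrt(6)/62 = sqrt(6)/62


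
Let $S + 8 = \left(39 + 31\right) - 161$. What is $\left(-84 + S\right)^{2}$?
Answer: $33489$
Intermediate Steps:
$S = -99$ ($S = -8 + \left(\left(39 + 31\right) - 161\right) = -8 + \left(70 - 161\right) = -8 - 91 = -99$)
$\left(-84 + S\right)^{2} = \left(-84 - 99\right)^{2} = \left(-183\right)^{2} = 33489$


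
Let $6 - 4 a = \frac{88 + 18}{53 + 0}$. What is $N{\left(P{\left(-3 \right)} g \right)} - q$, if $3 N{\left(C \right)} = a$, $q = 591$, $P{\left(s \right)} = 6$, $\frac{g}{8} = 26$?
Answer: $- \frac{1772}{3} \approx -590.67$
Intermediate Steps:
$g = 208$ ($g = 8 \cdot 26 = 208$)
$a = 1$ ($a = \frac{3}{2} - \frac{\left(88 + 18\right) \frac{1}{53 + 0}}{4} = \frac{3}{2} - \frac{106 \cdot \frac{1}{53}}{4} = \frac{3}{2} - \frac{1}{2} = 1$)
$N{\left(C \right)} = \frac{1}{3}$ ($N{\left(C \right)} = \frac{1}{3} \cdot 1 = \frac{1}{3}$)
$N{\left(P{\left(-3 \right)} g \right)} - q = \frac{1}{3} - 591 = - \frac{1772}{3}$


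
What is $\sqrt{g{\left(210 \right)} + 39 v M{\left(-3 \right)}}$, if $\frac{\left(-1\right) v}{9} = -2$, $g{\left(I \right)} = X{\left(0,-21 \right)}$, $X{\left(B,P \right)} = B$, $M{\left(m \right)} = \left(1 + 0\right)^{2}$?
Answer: $3 \sqrt{78} \approx 26.495$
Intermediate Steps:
$M{\left(m \right)} = 1$ ($M{\left(m \right)} = 1^{2} = 1$)
$g{\left(I \right)} = 0$
$v = 18$ ($v = \left(-9\right) \left(-2\right) = 18$)
$\sqrt{g{\left(210 \right)} + 39 v M{\left(-3 \right)}} = \sqrt{0 + 39 \cdot 18 \cdot 1} = \sqrt{0 + 702 \cdot 1} = \sqrt{0 + 702} = \sqrt{702} = 3 \sqrt{78}$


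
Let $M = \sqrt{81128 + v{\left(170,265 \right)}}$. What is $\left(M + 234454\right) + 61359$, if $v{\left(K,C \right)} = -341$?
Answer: $295813 + \sqrt{80787} \approx 2.961 \cdot 10^{5}$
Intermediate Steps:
$M = \sqrt{80787}$ ($M = \sqrt{81128 - 341} = \sqrt{80787} \approx 284.23$)
$\left(M + 234454\right) + 61359 = \left(\sqrt{80787} + 234454\right) + 61359 = \left(234454 + \sqrt{80787}\right) + 61359 = 295813 + \sqrt{80787}$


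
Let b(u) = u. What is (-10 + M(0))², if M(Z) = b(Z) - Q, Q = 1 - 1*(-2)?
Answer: 169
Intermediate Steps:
Q = 3 (Q = 1 + 2 = 3)
M(Z) = -3 + Z (M(Z) = Z - 1*3 = Z - 3 = -3 + Z)
(-10 + M(0))² = (-10 + (-3 + 0))² = (-10 - 3)² = (-13)² = 169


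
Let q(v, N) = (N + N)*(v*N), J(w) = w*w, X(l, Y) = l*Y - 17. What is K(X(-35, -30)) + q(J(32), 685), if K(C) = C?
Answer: 960973833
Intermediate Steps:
X(l, Y) = -17 + Y*l (X(l, Y) = Y*l - 17 = -17 + Y*l)
J(w) = w²
q(v, N) = 2*v*N² (q(v, N) = (2*N)*(N*v) = 2*v*N²)
K(X(-35, -30)) + q(J(32), 685) = (-17 - 30*(-35)) + 2*32²*685² = (-17 + 1050) + 2*1024*469225 = 1033 + 960972800 = 960973833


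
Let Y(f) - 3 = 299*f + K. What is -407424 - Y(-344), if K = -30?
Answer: -304541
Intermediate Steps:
Y(f) = -27 + 299*f (Y(f) = 3 + (299*f - 30) = 3 + (-30 + 299*f) = -27 + 299*f)
-407424 - Y(-344) = -407424 - (-27 + 299*(-344)) = -407424 - (-27 - 102856) = -407424 - 1*(-102883) = -407424 + 102883 = -304541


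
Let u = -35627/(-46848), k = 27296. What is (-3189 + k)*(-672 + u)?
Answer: -758074242503/46848 ≈ -1.6182e+7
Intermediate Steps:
u = 35627/46848 (u = -35627*(-1/46848) = 35627/46848 ≈ 0.76048)
(-3189 + k)*(-672 + u) = (-3189 + 27296)*(-672 + 35627/46848) = 24107*(-31446229/46848) = -758074242503/46848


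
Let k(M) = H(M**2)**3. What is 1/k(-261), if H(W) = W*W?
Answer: 1/99927745220846124633825584721 ≈ 1.0007e-29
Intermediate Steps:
H(W) = W**2
k(M) = M**12 (k(M) = ((M**2)**2)**3 = (M**4)**3 = M**12)
1/k(-261) = 1/((-261)**12) = 1/99927745220846124633825584721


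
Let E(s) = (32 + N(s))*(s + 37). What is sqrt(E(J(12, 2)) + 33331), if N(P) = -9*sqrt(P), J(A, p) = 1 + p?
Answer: sqrt(34611 - 360*sqrt(3)) ≈ 184.36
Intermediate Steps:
E(s) = (32 - 9*sqrt(s))*(37 + s) (E(s) = (32 - 9*sqrt(s))*(s + 37) = (32 - 9*sqrt(s))*(37 + s))
sqrt(E(J(12, 2)) + 33331) = sqrt((1184 - 333*sqrt(1 + 2) - 9*(1 + 2)**(3/2) + 32*(1 + 2)) + 33331) = sqrt((1184 - 333*sqrt(3) - 27*sqrt(3) + 32*3) + 33331) = sqrt((1184 - 333*sqrt(3) - 27*sqrt(3) + 96) + 33331) = sqrt((1280 - 360*sqrt(3)) + 33331) = sqrt(34611 - 360*sqrt(3))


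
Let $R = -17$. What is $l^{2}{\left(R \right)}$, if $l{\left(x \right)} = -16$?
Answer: $256$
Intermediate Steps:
$l^{2}{\left(R \right)} = \left(-16\right)^{2} = 256$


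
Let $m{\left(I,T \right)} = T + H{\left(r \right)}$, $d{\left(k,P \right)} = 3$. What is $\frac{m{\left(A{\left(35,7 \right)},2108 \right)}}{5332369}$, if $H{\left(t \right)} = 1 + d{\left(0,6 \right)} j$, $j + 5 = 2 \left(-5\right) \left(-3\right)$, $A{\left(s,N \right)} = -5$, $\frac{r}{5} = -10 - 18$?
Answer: $\frac{312}{761767} \approx 0.00040957$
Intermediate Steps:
$r = -140$ ($r = 5 \left(-10 - 18\right) = 5 \left(-28\right) = -140$)
$j = 25$ ($j = -5 + 2 \left(-5\right) \left(-3\right) = -5 - -30 = -5 + 30 = 25$)
$H{\left(t \right)} = 76$ ($H{\left(t \right)} = 1 + 3 \cdot 25 = 1 + 75 = 76$)
$m{\left(I,T \right)} = 76 + T$ ($m{\left(I,T \right)} = T + 76 = 76 + T$)
$\frac{m{\left(A{\left(35,7 \right)},2108 \right)}}{5332369} = \frac{76 + 2108}{5332369} = 2184 \cdot \frac{1}{5332369} = \frac{312}{761767}$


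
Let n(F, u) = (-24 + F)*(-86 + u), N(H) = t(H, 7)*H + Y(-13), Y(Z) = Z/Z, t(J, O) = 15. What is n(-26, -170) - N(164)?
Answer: 10339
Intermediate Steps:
Y(Z) = 1
N(H) = 1 + 15*H (N(H) = 15*H + 1 = 1 + 15*H)
n(F, u) = (-86 + u)*(-24 + F)
n(-26, -170) - N(164) = (2064 - 86*(-26) - 24*(-170) - 26*(-170)) - (1 + 15*164) = (2064 + 2236 + 4080 + 4420) - (1 + 2460) = 12800 - 1*2461 = 12800 - 2461 = 10339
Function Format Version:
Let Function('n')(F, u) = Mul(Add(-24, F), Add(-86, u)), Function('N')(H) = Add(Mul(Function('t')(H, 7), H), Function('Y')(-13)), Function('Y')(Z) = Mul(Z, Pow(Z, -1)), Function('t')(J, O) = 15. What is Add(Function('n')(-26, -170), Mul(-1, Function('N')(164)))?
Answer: 10339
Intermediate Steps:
Function('Y')(Z) = 1
Function('N')(H) = Add(1, Mul(15, H)) (Function('N')(H) = Add(Mul(15, H), 1) = Add(1, Mul(15, H)))
Function('n')(F, u) = Mul(Add(-86, u), Add(-24, F))
Add(Function('n')(-26, -170), Mul(-1, Function('N')(164))) = Add(Add(2064, Mul(-86, -26), Mul(-24, -170), Mul(-26, -170)), Mul(-1, Add(1, Mul(15, 164)))) = Add(Add(2064, 2236, 4080, 4420), Mul(-1, Add(1, 2460))) = Add(12800, Mul(-1, 2461)) = Add(12800, -2461) = 10339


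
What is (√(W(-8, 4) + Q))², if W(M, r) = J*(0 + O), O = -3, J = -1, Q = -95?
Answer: -92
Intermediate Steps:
W(M, r) = 3 (W(M, r) = -(0 - 3) = -1*(-3) = 3)
(√(W(-8, 4) + Q))² = (√(3 - 95))² = (√(-92))² = (2*I*√23)² = -92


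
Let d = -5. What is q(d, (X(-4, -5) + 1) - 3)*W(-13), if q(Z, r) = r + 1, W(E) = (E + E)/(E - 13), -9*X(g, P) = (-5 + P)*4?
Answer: 31/9 ≈ 3.4444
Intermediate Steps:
X(g, P) = 20/9 - 4*P/9 (X(g, P) = -(-5 + P)*4/9 = -(-20 + 4*P)/9 = 20/9 - 4*P/9)
W(E) = 2*E/(-13 + E) (W(E) = (2*E)/(-13 + E) = 2*E/(-13 + E))
q(Z, r) = 1 + r
q(d, (X(-4, -5) + 1) - 3)*W(-13) = (1 + (((20/9 - 4/9*(-5)) + 1) - 3))*(2*(-13)/(-13 - 13)) = (1 + (((20/9 + 20/9) + 1) - 3))*(2*(-13)/(-26)) = (1 + ((40/9 + 1) - 3))*(2*(-13)*(-1/26)) = (1 + (49/9 - 3))*1 = (1 + 22/9)*1 = (31/9)*1 = 31/9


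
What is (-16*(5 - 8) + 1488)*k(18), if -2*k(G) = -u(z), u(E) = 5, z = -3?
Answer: 3840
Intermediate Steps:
k(G) = 5/2 (k(G) = -(-1)*5/2 = -½*(-5) = 5/2)
(-16*(5 - 8) + 1488)*k(18) = (-16*(5 - 8) + 1488)*(5/2) = (-16*(-3) + 1488)*(5/2) = (48 + 1488)*(5/2) = 1536*(5/2) = 3840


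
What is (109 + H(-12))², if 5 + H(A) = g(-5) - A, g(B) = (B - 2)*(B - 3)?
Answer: 29584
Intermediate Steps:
g(B) = (-3 + B)*(-2 + B) (g(B) = (-2 + B)*(-3 + B) = (-3 + B)*(-2 + B))
H(A) = 51 - A (H(A) = -5 + ((6 + (-5)² - 5*(-5)) - A) = -5 + ((6 + 25 + 25) - A) = -5 + (56 - A) = 51 - A)
(109 + H(-12))² = (109 + (51 - 1*(-12)))² = (109 + (51 + 12))² = (109 + 63)² = 172² = 29584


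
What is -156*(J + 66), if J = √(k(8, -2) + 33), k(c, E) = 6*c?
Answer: -11700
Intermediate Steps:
J = 9 (J = √(6*8 + 33) = √(48 + 33) = √81 = 9)
-156*(J + 66) = -156*(9 + 66) = -156*75 = -11700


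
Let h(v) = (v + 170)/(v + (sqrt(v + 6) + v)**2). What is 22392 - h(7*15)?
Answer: 27473139023/1226919 + 1750*sqrt(111)/3680757 ≈ 22392.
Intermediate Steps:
h(v) = (170 + v)/(v + (v + sqrt(6 + v))**2) (h(v) = (170 + v)/(v + (sqrt(6 + v) + v)**2) = (170 + v)/(v + (v + sqrt(6 + v))**2))
22392 - h(7*15) = 22392 - (170 + 7*15)/(7*15 + (7*15 + sqrt(6 + 7*15))**2) = 22392 - (170 + 105)/(105 + (105 + sqrt(6 + 105))**2) = 22392 - 275/(105 + (105 + sqrt(111))**2)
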